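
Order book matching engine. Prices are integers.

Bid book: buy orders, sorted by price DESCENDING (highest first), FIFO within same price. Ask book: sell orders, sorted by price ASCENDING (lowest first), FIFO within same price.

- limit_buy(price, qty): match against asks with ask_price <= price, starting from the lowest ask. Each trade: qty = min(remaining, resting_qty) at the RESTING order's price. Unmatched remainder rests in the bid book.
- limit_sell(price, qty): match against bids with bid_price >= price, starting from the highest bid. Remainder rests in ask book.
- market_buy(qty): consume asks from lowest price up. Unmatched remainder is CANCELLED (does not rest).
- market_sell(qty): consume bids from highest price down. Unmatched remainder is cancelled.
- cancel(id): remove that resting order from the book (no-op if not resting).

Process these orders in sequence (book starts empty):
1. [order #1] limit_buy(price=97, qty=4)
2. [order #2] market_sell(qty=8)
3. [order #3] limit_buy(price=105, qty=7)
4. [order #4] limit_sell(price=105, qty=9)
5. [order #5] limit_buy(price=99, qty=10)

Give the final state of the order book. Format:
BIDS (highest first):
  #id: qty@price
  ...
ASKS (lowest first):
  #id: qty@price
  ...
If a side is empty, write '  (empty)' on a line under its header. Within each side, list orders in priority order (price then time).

After op 1 [order #1] limit_buy(price=97, qty=4): fills=none; bids=[#1:4@97] asks=[-]
After op 2 [order #2] market_sell(qty=8): fills=#1x#2:4@97; bids=[-] asks=[-]
After op 3 [order #3] limit_buy(price=105, qty=7): fills=none; bids=[#3:7@105] asks=[-]
After op 4 [order #4] limit_sell(price=105, qty=9): fills=#3x#4:7@105; bids=[-] asks=[#4:2@105]
After op 5 [order #5] limit_buy(price=99, qty=10): fills=none; bids=[#5:10@99] asks=[#4:2@105]

Answer: BIDS (highest first):
  #5: 10@99
ASKS (lowest first):
  #4: 2@105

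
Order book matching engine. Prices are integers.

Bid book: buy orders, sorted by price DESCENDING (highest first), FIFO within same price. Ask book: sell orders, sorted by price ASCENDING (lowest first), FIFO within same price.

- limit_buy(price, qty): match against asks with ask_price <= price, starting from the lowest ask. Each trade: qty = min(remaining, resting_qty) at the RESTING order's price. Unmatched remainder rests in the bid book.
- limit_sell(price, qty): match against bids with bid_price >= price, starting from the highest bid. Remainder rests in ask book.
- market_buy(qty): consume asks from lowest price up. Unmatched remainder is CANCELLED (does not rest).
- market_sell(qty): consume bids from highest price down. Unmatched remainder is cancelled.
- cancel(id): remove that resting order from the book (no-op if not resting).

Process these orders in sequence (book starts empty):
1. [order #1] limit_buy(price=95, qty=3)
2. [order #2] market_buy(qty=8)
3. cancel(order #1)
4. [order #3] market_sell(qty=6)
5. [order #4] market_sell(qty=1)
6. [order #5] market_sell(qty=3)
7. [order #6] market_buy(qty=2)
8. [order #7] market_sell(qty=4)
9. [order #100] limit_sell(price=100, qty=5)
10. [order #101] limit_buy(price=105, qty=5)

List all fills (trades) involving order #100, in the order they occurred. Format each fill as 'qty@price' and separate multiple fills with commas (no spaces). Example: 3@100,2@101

After op 1 [order #1] limit_buy(price=95, qty=3): fills=none; bids=[#1:3@95] asks=[-]
After op 2 [order #2] market_buy(qty=8): fills=none; bids=[#1:3@95] asks=[-]
After op 3 cancel(order #1): fills=none; bids=[-] asks=[-]
After op 4 [order #3] market_sell(qty=6): fills=none; bids=[-] asks=[-]
After op 5 [order #4] market_sell(qty=1): fills=none; bids=[-] asks=[-]
After op 6 [order #5] market_sell(qty=3): fills=none; bids=[-] asks=[-]
After op 7 [order #6] market_buy(qty=2): fills=none; bids=[-] asks=[-]
After op 8 [order #7] market_sell(qty=4): fills=none; bids=[-] asks=[-]
After op 9 [order #100] limit_sell(price=100, qty=5): fills=none; bids=[-] asks=[#100:5@100]
After op 10 [order #101] limit_buy(price=105, qty=5): fills=#101x#100:5@100; bids=[-] asks=[-]

Answer: 5@100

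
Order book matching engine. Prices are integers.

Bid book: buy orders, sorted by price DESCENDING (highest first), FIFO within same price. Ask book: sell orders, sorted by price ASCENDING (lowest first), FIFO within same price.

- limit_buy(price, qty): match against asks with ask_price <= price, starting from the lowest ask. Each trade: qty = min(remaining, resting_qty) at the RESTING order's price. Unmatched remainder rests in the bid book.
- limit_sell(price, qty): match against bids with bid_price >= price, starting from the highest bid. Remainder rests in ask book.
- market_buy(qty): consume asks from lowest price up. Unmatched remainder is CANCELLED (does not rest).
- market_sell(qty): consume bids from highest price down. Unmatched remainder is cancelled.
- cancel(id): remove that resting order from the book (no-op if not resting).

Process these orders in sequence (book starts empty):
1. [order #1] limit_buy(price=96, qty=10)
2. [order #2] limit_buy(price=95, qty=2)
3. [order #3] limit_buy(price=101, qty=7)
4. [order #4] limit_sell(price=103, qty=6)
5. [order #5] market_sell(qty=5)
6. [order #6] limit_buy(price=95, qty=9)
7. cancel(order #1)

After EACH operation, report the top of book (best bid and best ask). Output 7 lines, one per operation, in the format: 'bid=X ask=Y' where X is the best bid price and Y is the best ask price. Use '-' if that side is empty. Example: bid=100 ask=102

After op 1 [order #1] limit_buy(price=96, qty=10): fills=none; bids=[#1:10@96] asks=[-]
After op 2 [order #2] limit_buy(price=95, qty=2): fills=none; bids=[#1:10@96 #2:2@95] asks=[-]
After op 3 [order #3] limit_buy(price=101, qty=7): fills=none; bids=[#3:7@101 #1:10@96 #2:2@95] asks=[-]
After op 4 [order #4] limit_sell(price=103, qty=6): fills=none; bids=[#3:7@101 #1:10@96 #2:2@95] asks=[#4:6@103]
After op 5 [order #5] market_sell(qty=5): fills=#3x#5:5@101; bids=[#3:2@101 #1:10@96 #2:2@95] asks=[#4:6@103]
After op 6 [order #6] limit_buy(price=95, qty=9): fills=none; bids=[#3:2@101 #1:10@96 #2:2@95 #6:9@95] asks=[#4:6@103]
After op 7 cancel(order #1): fills=none; bids=[#3:2@101 #2:2@95 #6:9@95] asks=[#4:6@103]

Answer: bid=96 ask=-
bid=96 ask=-
bid=101 ask=-
bid=101 ask=103
bid=101 ask=103
bid=101 ask=103
bid=101 ask=103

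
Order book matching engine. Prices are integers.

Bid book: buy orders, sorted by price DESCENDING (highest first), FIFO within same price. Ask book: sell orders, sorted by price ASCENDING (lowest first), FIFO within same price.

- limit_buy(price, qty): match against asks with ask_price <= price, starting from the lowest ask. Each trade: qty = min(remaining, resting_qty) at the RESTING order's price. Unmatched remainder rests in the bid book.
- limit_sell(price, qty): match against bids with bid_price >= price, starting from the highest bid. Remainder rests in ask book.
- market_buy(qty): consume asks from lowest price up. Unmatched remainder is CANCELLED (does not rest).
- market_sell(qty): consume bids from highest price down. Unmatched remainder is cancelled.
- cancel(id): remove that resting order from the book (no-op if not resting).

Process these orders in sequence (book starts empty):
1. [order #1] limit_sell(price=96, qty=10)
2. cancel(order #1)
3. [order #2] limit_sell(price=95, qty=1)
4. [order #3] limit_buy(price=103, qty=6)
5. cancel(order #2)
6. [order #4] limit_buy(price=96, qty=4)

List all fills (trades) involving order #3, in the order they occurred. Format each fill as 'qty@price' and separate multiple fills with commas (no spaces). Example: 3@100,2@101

After op 1 [order #1] limit_sell(price=96, qty=10): fills=none; bids=[-] asks=[#1:10@96]
After op 2 cancel(order #1): fills=none; bids=[-] asks=[-]
After op 3 [order #2] limit_sell(price=95, qty=1): fills=none; bids=[-] asks=[#2:1@95]
After op 4 [order #3] limit_buy(price=103, qty=6): fills=#3x#2:1@95; bids=[#3:5@103] asks=[-]
After op 5 cancel(order #2): fills=none; bids=[#3:5@103] asks=[-]
After op 6 [order #4] limit_buy(price=96, qty=4): fills=none; bids=[#3:5@103 #4:4@96] asks=[-]

Answer: 1@95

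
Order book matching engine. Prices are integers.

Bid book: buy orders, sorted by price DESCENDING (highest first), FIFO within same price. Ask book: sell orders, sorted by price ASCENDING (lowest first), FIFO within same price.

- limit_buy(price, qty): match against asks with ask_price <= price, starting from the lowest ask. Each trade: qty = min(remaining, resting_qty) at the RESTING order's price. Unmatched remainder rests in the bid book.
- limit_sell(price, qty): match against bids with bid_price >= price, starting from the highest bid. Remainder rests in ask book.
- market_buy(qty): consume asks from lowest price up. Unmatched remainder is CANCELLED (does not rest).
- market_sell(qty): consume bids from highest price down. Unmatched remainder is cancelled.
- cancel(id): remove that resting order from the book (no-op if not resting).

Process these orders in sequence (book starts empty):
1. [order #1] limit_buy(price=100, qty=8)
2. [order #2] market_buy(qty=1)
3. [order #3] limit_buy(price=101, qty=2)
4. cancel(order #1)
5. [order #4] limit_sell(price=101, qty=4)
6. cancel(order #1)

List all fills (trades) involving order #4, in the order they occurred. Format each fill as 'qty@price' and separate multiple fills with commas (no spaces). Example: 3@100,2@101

After op 1 [order #1] limit_buy(price=100, qty=8): fills=none; bids=[#1:8@100] asks=[-]
After op 2 [order #2] market_buy(qty=1): fills=none; bids=[#1:8@100] asks=[-]
After op 3 [order #3] limit_buy(price=101, qty=2): fills=none; bids=[#3:2@101 #1:8@100] asks=[-]
After op 4 cancel(order #1): fills=none; bids=[#3:2@101] asks=[-]
After op 5 [order #4] limit_sell(price=101, qty=4): fills=#3x#4:2@101; bids=[-] asks=[#4:2@101]
After op 6 cancel(order #1): fills=none; bids=[-] asks=[#4:2@101]

Answer: 2@101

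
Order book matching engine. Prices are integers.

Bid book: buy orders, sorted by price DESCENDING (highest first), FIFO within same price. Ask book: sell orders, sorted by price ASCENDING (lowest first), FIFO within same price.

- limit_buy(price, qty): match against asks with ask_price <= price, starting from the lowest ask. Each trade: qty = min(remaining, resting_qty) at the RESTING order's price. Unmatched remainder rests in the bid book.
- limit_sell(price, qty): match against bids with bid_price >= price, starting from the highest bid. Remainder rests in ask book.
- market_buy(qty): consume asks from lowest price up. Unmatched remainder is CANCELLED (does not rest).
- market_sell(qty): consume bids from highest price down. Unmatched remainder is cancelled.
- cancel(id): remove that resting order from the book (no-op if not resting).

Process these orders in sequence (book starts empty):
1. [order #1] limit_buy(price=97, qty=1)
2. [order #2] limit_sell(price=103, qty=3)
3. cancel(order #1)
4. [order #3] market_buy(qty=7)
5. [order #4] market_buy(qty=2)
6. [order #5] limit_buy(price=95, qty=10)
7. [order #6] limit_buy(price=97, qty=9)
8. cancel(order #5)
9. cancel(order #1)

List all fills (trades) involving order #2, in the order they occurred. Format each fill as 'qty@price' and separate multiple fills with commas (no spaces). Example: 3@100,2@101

After op 1 [order #1] limit_buy(price=97, qty=1): fills=none; bids=[#1:1@97] asks=[-]
After op 2 [order #2] limit_sell(price=103, qty=3): fills=none; bids=[#1:1@97] asks=[#2:3@103]
After op 3 cancel(order #1): fills=none; bids=[-] asks=[#2:3@103]
After op 4 [order #3] market_buy(qty=7): fills=#3x#2:3@103; bids=[-] asks=[-]
After op 5 [order #4] market_buy(qty=2): fills=none; bids=[-] asks=[-]
After op 6 [order #5] limit_buy(price=95, qty=10): fills=none; bids=[#5:10@95] asks=[-]
After op 7 [order #6] limit_buy(price=97, qty=9): fills=none; bids=[#6:9@97 #5:10@95] asks=[-]
After op 8 cancel(order #5): fills=none; bids=[#6:9@97] asks=[-]
After op 9 cancel(order #1): fills=none; bids=[#6:9@97] asks=[-]

Answer: 3@103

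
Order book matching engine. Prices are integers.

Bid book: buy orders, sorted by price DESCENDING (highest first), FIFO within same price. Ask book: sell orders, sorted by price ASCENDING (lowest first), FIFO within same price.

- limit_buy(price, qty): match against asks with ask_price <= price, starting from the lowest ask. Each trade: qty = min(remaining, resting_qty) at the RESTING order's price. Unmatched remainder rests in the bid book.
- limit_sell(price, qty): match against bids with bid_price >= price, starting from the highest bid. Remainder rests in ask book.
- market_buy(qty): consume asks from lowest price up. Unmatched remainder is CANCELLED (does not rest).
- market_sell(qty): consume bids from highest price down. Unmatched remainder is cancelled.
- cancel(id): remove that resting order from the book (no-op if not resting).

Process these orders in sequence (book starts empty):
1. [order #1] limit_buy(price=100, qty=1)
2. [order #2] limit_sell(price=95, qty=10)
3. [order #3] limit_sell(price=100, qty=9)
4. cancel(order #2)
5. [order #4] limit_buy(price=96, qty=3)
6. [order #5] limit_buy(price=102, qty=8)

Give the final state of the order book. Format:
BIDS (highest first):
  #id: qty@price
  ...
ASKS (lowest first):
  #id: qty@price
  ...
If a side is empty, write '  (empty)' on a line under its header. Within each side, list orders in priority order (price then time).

After op 1 [order #1] limit_buy(price=100, qty=1): fills=none; bids=[#1:1@100] asks=[-]
After op 2 [order #2] limit_sell(price=95, qty=10): fills=#1x#2:1@100; bids=[-] asks=[#2:9@95]
After op 3 [order #3] limit_sell(price=100, qty=9): fills=none; bids=[-] asks=[#2:9@95 #3:9@100]
After op 4 cancel(order #2): fills=none; bids=[-] asks=[#3:9@100]
After op 5 [order #4] limit_buy(price=96, qty=3): fills=none; bids=[#4:3@96] asks=[#3:9@100]
After op 6 [order #5] limit_buy(price=102, qty=8): fills=#5x#3:8@100; bids=[#4:3@96] asks=[#3:1@100]

Answer: BIDS (highest first):
  #4: 3@96
ASKS (lowest first):
  #3: 1@100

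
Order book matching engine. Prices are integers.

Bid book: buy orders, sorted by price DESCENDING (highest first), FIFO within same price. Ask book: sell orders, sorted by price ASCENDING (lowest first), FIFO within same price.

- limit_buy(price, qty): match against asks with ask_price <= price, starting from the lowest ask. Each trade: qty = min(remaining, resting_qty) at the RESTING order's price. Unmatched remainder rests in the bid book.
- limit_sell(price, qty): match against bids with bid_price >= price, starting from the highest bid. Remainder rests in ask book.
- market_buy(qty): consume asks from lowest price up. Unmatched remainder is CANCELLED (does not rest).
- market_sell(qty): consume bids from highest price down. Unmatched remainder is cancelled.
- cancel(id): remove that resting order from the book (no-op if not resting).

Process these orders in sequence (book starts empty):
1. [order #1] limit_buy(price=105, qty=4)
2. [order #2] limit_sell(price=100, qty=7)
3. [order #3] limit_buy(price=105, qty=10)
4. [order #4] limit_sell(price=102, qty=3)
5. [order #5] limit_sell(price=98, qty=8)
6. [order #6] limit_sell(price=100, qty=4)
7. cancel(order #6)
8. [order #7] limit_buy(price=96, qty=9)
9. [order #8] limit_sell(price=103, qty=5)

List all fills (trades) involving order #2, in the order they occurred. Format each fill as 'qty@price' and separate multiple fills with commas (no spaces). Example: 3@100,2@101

Answer: 4@105,3@100

Derivation:
After op 1 [order #1] limit_buy(price=105, qty=4): fills=none; bids=[#1:4@105] asks=[-]
After op 2 [order #2] limit_sell(price=100, qty=7): fills=#1x#2:4@105; bids=[-] asks=[#2:3@100]
After op 3 [order #3] limit_buy(price=105, qty=10): fills=#3x#2:3@100; bids=[#3:7@105] asks=[-]
After op 4 [order #4] limit_sell(price=102, qty=3): fills=#3x#4:3@105; bids=[#3:4@105] asks=[-]
After op 5 [order #5] limit_sell(price=98, qty=8): fills=#3x#5:4@105; bids=[-] asks=[#5:4@98]
After op 6 [order #6] limit_sell(price=100, qty=4): fills=none; bids=[-] asks=[#5:4@98 #6:4@100]
After op 7 cancel(order #6): fills=none; bids=[-] asks=[#5:4@98]
After op 8 [order #7] limit_buy(price=96, qty=9): fills=none; bids=[#7:9@96] asks=[#5:4@98]
After op 9 [order #8] limit_sell(price=103, qty=5): fills=none; bids=[#7:9@96] asks=[#5:4@98 #8:5@103]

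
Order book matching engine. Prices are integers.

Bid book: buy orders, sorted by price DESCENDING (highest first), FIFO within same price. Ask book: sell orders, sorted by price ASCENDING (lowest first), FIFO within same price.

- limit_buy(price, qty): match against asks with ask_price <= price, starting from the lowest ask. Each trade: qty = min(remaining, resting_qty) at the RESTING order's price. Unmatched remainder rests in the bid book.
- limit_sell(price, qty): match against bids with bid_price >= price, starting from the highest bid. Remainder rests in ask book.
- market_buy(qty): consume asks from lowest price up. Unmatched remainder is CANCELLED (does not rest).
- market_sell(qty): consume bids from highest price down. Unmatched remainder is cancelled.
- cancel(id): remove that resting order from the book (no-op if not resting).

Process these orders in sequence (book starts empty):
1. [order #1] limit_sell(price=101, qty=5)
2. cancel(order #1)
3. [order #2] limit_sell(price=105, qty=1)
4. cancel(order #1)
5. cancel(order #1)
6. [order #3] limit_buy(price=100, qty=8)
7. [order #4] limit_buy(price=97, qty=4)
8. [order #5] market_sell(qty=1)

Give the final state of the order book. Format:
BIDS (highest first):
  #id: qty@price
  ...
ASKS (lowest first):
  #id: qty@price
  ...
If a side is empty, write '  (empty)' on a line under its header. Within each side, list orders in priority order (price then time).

Answer: BIDS (highest first):
  #3: 7@100
  #4: 4@97
ASKS (lowest first):
  #2: 1@105

Derivation:
After op 1 [order #1] limit_sell(price=101, qty=5): fills=none; bids=[-] asks=[#1:5@101]
After op 2 cancel(order #1): fills=none; bids=[-] asks=[-]
After op 3 [order #2] limit_sell(price=105, qty=1): fills=none; bids=[-] asks=[#2:1@105]
After op 4 cancel(order #1): fills=none; bids=[-] asks=[#2:1@105]
After op 5 cancel(order #1): fills=none; bids=[-] asks=[#2:1@105]
After op 6 [order #3] limit_buy(price=100, qty=8): fills=none; bids=[#3:8@100] asks=[#2:1@105]
After op 7 [order #4] limit_buy(price=97, qty=4): fills=none; bids=[#3:8@100 #4:4@97] asks=[#2:1@105]
After op 8 [order #5] market_sell(qty=1): fills=#3x#5:1@100; bids=[#3:7@100 #4:4@97] asks=[#2:1@105]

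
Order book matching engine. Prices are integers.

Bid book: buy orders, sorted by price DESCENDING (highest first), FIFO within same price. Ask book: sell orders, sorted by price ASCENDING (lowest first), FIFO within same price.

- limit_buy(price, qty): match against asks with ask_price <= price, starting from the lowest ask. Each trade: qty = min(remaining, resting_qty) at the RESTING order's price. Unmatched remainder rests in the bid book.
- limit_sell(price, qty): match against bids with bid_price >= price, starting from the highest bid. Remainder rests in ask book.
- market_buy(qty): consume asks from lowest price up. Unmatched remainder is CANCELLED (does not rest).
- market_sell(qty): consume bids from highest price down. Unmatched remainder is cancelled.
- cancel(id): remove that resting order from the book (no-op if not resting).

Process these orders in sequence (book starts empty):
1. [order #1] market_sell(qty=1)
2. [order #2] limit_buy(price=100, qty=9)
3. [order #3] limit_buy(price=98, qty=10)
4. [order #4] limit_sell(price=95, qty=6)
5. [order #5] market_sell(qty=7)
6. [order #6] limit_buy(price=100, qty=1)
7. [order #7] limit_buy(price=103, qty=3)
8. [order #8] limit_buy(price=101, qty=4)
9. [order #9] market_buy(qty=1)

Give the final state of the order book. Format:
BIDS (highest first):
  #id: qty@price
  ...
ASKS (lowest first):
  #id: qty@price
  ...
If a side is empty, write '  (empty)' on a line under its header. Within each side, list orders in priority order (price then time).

Answer: BIDS (highest first):
  #7: 3@103
  #8: 4@101
  #6: 1@100
  #3: 6@98
ASKS (lowest first):
  (empty)

Derivation:
After op 1 [order #1] market_sell(qty=1): fills=none; bids=[-] asks=[-]
After op 2 [order #2] limit_buy(price=100, qty=9): fills=none; bids=[#2:9@100] asks=[-]
After op 3 [order #3] limit_buy(price=98, qty=10): fills=none; bids=[#2:9@100 #3:10@98] asks=[-]
After op 4 [order #4] limit_sell(price=95, qty=6): fills=#2x#4:6@100; bids=[#2:3@100 #3:10@98] asks=[-]
After op 5 [order #5] market_sell(qty=7): fills=#2x#5:3@100 #3x#5:4@98; bids=[#3:6@98] asks=[-]
After op 6 [order #6] limit_buy(price=100, qty=1): fills=none; bids=[#6:1@100 #3:6@98] asks=[-]
After op 7 [order #7] limit_buy(price=103, qty=3): fills=none; bids=[#7:3@103 #6:1@100 #3:6@98] asks=[-]
After op 8 [order #8] limit_buy(price=101, qty=4): fills=none; bids=[#7:3@103 #8:4@101 #6:1@100 #3:6@98] asks=[-]
After op 9 [order #9] market_buy(qty=1): fills=none; bids=[#7:3@103 #8:4@101 #6:1@100 #3:6@98] asks=[-]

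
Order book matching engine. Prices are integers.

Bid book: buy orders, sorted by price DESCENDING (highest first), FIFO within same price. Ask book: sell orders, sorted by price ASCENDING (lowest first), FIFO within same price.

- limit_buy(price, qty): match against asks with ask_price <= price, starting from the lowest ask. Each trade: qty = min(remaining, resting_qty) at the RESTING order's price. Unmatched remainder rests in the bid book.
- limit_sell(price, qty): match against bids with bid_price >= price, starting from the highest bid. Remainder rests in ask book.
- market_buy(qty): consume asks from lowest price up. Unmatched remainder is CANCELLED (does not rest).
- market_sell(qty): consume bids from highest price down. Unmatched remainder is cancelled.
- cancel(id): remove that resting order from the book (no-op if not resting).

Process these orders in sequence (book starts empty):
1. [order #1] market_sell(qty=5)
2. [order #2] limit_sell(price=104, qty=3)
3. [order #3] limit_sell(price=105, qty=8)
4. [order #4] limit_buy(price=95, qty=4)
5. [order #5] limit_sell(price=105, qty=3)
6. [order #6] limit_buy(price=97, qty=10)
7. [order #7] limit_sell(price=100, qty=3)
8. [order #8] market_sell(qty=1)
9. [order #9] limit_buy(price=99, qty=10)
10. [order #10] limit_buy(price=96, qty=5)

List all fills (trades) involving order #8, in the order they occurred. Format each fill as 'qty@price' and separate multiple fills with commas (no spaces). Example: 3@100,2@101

Answer: 1@97

Derivation:
After op 1 [order #1] market_sell(qty=5): fills=none; bids=[-] asks=[-]
After op 2 [order #2] limit_sell(price=104, qty=3): fills=none; bids=[-] asks=[#2:3@104]
After op 3 [order #3] limit_sell(price=105, qty=8): fills=none; bids=[-] asks=[#2:3@104 #3:8@105]
After op 4 [order #4] limit_buy(price=95, qty=4): fills=none; bids=[#4:4@95] asks=[#2:3@104 #3:8@105]
After op 5 [order #5] limit_sell(price=105, qty=3): fills=none; bids=[#4:4@95] asks=[#2:3@104 #3:8@105 #5:3@105]
After op 6 [order #6] limit_buy(price=97, qty=10): fills=none; bids=[#6:10@97 #4:4@95] asks=[#2:3@104 #3:8@105 #5:3@105]
After op 7 [order #7] limit_sell(price=100, qty=3): fills=none; bids=[#6:10@97 #4:4@95] asks=[#7:3@100 #2:3@104 #3:8@105 #5:3@105]
After op 8 [order #8] market_sell(qty=1): fills=#6x#8:1@97; bids=[#6:9@97 #4:4@95] asks=[#7:3@100 #2:3@104 #3:8@105 #5:3@105]
After op 9 [order #9] limit_buy(price=99, qty=10): fills=none; bids=[#9:10@99 #6:9@97 #4:4@95] asks=[#7:3@100 #2:3@104 #3:8@105 #5:3@105]
After op 10 [order #10] limit_buy(price=96, qty=5): fills=none; bids=[#9:10@99 #6:9@97 #10:5@96 #4:4@95] asks=[#7:3@100 #2:3@104 #3:8@105 #5:3@105]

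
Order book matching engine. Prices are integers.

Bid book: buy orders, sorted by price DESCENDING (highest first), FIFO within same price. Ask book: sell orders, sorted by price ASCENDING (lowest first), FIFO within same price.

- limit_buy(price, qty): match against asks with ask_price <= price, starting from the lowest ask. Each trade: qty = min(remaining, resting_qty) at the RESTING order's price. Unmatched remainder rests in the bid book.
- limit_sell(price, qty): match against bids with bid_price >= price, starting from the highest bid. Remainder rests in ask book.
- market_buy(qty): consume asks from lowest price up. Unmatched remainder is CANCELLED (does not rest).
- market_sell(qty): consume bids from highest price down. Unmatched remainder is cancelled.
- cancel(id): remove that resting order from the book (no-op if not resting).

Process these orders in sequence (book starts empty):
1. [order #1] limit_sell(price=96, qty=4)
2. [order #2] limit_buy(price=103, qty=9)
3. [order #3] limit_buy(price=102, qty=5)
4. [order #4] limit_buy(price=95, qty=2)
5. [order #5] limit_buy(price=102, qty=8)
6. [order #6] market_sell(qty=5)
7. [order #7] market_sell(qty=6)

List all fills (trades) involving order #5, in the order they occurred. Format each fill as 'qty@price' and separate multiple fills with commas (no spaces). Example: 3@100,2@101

Answer: 1@102

Derivation:
After op 1 [order #1] limit_sell(price=96, qty=4): fills=none; bids=[-] asks=[#1:4@96]
After op 2 [order #2] limit_buy(price=103, qty=9): fills=#2x#1:4@96; bids=[#2:5@103] asks=[-]
After op 3 [order #3] limit_buy(price=102, qty=5): fills=none; bids=[#2:5@103 #3:5@102] asks=[-]
After op 4 [order #4] limit_buy(price=95, qty=2): fills=none; bids=[#2:5@103 #3:5@102 #4:2@95] asks=[-]
After op 5 [order #5] limit_buy(price=102, qty=8): fills=none; bids=[#2:5@103 #3:5@102 #5:8@102 #4:2@95] asks=[-]
After op 6 [order #6] market_sell(qty=5): fills=#2x#6:5@103; bids=[#3:5@102 #5:8@102 #4:2@95] asks=[-]
After op 7 [order #7] market_sell(qty=6): fills=#3x#7:5@102 #5x#7:1@102; bids=[#5:7@102 #4:2@95] asks=[-]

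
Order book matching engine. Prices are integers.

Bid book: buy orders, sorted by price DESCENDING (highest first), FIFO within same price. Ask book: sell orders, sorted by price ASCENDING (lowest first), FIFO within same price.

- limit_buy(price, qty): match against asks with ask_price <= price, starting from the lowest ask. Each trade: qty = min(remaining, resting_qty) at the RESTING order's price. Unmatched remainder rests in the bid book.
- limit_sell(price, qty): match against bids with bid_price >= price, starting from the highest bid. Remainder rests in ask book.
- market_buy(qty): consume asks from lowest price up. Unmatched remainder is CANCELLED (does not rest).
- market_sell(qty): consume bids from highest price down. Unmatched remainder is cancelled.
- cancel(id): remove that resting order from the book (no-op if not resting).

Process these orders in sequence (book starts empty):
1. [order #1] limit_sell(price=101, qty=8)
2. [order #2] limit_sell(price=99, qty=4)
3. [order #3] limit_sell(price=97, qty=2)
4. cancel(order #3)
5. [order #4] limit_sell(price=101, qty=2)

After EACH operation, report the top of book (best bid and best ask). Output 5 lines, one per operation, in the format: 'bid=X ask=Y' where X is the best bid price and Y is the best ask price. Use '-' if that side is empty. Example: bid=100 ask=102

Answer: bid=- ask=101
bid=- ask=99
bid=- ask=97
bid=- ask=99
bid=- ask=99

Derivation:
After op 1 [order #1] limit_sell(price=101, qty=8): fills=none; bids=[-] asks=[#1:8@101]
After op 2 [order #2] limit_sell(price=99, qty=4): fills=none; bids=[-] asks=[#2:4@99 #1:8@101]
After op 3 [order #3] limit_sell(price=97, qty=2): fills=none; bids=[-] asks=[#3:2@97 #2:4@99 #1:8@101]
After op 4 cancel(order #3): fills=none; bids=[-] asks=[#2:4@99 #1:8@101]
After op 5 [order #4] limit_sell(price=101, qty=2): fills=none; bids=[-] asks=[#2:4@99 #1:8@101 #4:2@101]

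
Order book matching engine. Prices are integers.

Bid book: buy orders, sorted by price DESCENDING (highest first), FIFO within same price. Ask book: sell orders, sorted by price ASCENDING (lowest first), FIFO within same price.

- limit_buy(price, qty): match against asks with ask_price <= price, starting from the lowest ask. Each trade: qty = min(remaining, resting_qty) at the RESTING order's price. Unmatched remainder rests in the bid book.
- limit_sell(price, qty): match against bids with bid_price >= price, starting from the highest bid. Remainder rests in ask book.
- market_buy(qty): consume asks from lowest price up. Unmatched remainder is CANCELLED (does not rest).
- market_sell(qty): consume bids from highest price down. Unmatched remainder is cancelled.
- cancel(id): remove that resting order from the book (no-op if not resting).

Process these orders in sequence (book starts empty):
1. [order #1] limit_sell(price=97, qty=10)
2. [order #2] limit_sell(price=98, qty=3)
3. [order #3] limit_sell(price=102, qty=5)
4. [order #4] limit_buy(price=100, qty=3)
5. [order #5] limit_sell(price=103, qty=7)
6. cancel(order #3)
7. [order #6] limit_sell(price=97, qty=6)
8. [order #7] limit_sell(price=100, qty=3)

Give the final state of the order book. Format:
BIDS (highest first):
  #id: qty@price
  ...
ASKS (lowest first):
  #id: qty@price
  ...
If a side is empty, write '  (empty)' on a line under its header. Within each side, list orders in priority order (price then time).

After op 1 [order #1] limit_sell(price=97, qty=10): fills=none; bids=[-] asks=[#1:10@97]
After op 2 [order #2] limit_sell(price=98, qty=3): fills=none; bids=[-] asks=[#1:10@97 #2:3@98]
After op 3 [order #3] limit_sell(price=102, qty=5): fills=none; bids=[-] asks=[#1:10@97 #2:3@98 #3:5@102]
After op 4 [order #4] limit_buy(price=100, qty=3): fills=#4x#1:3@97; bids=[-] asks=[#1:7@97 #2:3@98 #3:5@102]
After op 5 [order #5] limit_sell(price=103, qty=7): fills=none; bids=[-] asks=[#1:7@97 #2:3@98 #3:5@102 #5:7@103]
After op 6 cancel(order #3): fills=none; bids=[-] asks=[#1:7@97 #2:3@98 #5:7@103]
After op 7 [order #6] limit_sell(price=97, qty=6): fills=none; bids=[-] asks=[#1:7@97 #6:6@97 #2:3@98 #5:7@103]
After op 8 [order #7] limit_sell(price=100, qty=3): fills=none; bids=[-] asks=[#1:7@97 #6:6@97 #2:3@98 #7:3@100 #5:7@103]

Answer: BIDS (highest first):
  (empty)
ASKS (lowest first):
  #1: 7@97
  #6: 6@97
  #2: 3@98
  #7: 3@100
  #5: 7@103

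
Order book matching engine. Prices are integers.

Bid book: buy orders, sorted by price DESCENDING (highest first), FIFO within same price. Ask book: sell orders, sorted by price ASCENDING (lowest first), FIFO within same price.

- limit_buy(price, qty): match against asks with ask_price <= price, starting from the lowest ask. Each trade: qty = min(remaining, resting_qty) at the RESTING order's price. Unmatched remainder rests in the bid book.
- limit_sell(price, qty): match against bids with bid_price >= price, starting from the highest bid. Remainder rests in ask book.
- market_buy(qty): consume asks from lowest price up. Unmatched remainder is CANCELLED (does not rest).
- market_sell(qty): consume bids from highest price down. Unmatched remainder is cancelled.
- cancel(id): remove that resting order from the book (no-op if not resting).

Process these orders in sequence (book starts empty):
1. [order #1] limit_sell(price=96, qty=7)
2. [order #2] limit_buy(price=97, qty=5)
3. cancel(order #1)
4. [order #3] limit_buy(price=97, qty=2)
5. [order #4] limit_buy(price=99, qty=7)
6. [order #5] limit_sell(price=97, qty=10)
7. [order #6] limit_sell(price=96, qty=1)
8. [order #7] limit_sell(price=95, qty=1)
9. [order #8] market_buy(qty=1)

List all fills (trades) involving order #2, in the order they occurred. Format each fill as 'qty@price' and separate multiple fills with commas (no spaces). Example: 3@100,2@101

Answer: 5@96

Derivation:
After op 1 [order #1] limit_sell(price=96, qty=7): fills=none; bids=[-] asks=[#1:7@96]
After op 2 [order #2] limit_buy(price=97, qty=5): fills=#2x#1:5@96; bids=[-] asks=[#1:2@96]
After op 3 cancel(order #1): fills=none; bids=[-] asks=[-]
After op 4 [order #3] limit_buy(price=97, qty=2): fills=none; bids=[#3:2@97] asks=[-]
After op 5 [order #4] limit_buy(price=99, qty=7): fills=none; bids=[#4:7@99 #3:2@97] asks=[-]
After op 6 [order #5] limit_sell(price=97, qty=10): fills=#4x#5:7@99 #3x#5:2@97; bids=[-] asks=[#5:1@97]
After op 7 [order #6] limit_sell(price=96, qty=1): fills=none; bids=[-] asks=[#6:1@96 #5:1@97]
After op 8 [order #7] limit_sell(price=95, qty=1): fills=none; bids=[-] asks=[#7:1@95 #6:1@96 #5:1@97]
After op 9 [order #8] market_buy(qty=1): fills=#8x#7:1@95; bids=[-] asks=[#6:1@96 #5:1@97]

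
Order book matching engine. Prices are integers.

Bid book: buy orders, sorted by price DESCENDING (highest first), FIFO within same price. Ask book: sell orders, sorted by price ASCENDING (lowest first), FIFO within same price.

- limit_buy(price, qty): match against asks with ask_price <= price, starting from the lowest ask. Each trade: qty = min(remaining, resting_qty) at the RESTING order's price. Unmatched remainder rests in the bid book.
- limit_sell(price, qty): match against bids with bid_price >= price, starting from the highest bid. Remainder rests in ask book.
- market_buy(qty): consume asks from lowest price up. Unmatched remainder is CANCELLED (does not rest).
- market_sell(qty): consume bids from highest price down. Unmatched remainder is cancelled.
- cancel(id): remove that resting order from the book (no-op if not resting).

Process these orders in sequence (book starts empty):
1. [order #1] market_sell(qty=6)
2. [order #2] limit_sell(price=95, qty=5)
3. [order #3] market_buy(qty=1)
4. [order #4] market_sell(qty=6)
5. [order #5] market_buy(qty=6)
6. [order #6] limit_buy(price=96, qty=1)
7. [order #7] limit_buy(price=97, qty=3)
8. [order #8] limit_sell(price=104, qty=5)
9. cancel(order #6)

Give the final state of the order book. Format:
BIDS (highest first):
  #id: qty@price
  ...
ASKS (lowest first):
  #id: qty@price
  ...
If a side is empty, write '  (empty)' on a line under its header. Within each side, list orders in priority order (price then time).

After op 1 [order #1] market_sell(qty=6): fills=none; bids=[-] asks=[-]
After op 2 [order #2] limit_sell(price=95, qty=5): fills=none; bids=[-] asks=[#2:5@95]
After op 3 [order #3] market_buy(qty=1): fills=#3x#2:1@95; bids=[-] asks=[#2:4@95]
After op 4 [order #4] market_sell(qty=6): fills=none; bids=[-] asks=[#2:4@95]
After op 5 [order #5] market_buy(qty=6): fills=#5x#2:4@95; bids=[-] asks=[-]
After op 6 [order #6] limit_buy(price=96, qty=1): fills=none; bids=[#6:1@96] asks=[-]
After op 7 [order #7] limit_buy(price=97, qty=3): fills=none; bids=[#7:3@97 #6:1@96] asks=[-]
After op 8 [order #8] limit_sell(price=104, qty=5): fills=none; bids=[#7:3@97 #6:1@96] asks=[#8:5@104]
After op 9 cancel(order #6): fills=none; bids=[#7:3@97] asks=[#8:5@104]

Answer: BIDS (highest first):
  #7: 3@97
ASKS (lowest first):
  #8: 5@104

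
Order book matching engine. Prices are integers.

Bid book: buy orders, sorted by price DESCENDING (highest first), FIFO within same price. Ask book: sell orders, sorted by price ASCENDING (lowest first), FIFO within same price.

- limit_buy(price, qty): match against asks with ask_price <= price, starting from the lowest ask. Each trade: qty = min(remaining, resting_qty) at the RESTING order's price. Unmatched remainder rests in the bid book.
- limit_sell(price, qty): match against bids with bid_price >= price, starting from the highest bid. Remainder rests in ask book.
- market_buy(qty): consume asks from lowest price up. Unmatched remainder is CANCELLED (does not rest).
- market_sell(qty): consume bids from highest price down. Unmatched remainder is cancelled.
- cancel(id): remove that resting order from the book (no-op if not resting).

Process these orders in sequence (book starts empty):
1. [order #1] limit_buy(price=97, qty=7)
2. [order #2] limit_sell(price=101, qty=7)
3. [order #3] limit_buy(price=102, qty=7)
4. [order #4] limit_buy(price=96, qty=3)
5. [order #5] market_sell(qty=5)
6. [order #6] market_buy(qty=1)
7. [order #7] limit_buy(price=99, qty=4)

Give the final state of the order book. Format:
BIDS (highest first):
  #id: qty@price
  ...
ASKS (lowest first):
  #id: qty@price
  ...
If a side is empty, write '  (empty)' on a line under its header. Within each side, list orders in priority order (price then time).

Answer: BIDS (highest first):
  #7: 4@99
  #1: 2@97
  #4: 3@96
ASKS (lowest first):
  (empty)

Derivation:
After op 1 [order #1] limit_buy(price=97, qty=7): fills=none; bids=[#1:7@97] asks=[-]
After op 2 [order #2] limit_sell(price=101, qty=7): fills=none; bids=[#1:7@97] asks=[#2:7@101]
After op 3 [order #3] limit_buy(price=102, qty=7): fills=#3x#2:7@101; bids=[#1:7@97] asks=[-]
After op 4 [order #4] limit_buy(price=96, qty=3): fills=none; bids=[#1:7@97 #4:3@96] asks=[-]
After op 5 [order #5] market_sell(qty=5): fills=#1x#5:5@97; bids=[#1:2@97 #4:3@96] asks=[-]
After op 6 [order #6] market_buy(qty=1): fills=none; bids=[#1:2@97 #4:3@96] asks=[-]
After op 7 [order #7] limit_buy(price=99, qty=4): fills=none; bids=[#7:4@99 #1:2@97 #4:3@96] asks=[-]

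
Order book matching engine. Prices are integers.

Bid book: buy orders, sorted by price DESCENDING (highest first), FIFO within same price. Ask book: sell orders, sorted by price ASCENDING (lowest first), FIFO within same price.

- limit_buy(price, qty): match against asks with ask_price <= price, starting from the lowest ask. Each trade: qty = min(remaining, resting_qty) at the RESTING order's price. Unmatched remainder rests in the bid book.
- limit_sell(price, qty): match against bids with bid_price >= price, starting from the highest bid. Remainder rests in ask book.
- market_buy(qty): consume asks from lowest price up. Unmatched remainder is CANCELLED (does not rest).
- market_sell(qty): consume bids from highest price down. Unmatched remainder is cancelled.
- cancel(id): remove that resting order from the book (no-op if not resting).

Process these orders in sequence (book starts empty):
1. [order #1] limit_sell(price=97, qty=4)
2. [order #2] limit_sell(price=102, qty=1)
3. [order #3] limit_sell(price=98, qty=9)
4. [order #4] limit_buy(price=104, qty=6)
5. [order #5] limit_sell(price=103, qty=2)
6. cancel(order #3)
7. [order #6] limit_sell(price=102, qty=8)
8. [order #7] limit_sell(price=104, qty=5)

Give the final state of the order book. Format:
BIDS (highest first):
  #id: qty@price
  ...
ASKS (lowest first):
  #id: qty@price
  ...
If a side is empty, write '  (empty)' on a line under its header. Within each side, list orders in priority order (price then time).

Answer: BIDS (highest first):
  (empty)
ASKS (lowest first):
  #2: 1@102
  #6: 8@102
  #5: 2@103
  #7: 5@104

Derivation:
After op 1 [order #1] limit_sell(price=97, qty=4): fills=none; bids=[-] asks=[#1:4@97]
After op 2 [order #2] limit_sell(price=102, qty=1): fills=none; bids=[-] asks=[#1:4@97 #2:1@102]
After op 3 [order #3] limit_sell(price=98, qty=9): fills=none; bids=[-] asks=[#1:4@97 #3:9@98 #2:1@102]
After op 4 [order #4] limit_buy(price=104, qty=6): fills=#4x#1:4@97 #4x#3:2@98; bids=[-] asks=[#3:7@98 #2:1@102]
After op 5 [order #5] limit_sell(price=103, qty=2): fills=none; bids=[-] asks=[#3:7@98 #2:1@102 #5:2@103]
After op 6 cancel(order #3): fills=none; bids=[-] asks=[#2:1@102 #5:2@103]
After op 7 [order #6] limit_sell(price=102, qty=8): fills=none; bids=[-] asks=[#2:1@102 #6:8@102 #5:2@103]
After op 8 [order #7] limit_sell(price=104, qty=5): fills=none; bids=[-] asks=[#2:1@102 #6:8@102 #5:2@103 #7:5@104]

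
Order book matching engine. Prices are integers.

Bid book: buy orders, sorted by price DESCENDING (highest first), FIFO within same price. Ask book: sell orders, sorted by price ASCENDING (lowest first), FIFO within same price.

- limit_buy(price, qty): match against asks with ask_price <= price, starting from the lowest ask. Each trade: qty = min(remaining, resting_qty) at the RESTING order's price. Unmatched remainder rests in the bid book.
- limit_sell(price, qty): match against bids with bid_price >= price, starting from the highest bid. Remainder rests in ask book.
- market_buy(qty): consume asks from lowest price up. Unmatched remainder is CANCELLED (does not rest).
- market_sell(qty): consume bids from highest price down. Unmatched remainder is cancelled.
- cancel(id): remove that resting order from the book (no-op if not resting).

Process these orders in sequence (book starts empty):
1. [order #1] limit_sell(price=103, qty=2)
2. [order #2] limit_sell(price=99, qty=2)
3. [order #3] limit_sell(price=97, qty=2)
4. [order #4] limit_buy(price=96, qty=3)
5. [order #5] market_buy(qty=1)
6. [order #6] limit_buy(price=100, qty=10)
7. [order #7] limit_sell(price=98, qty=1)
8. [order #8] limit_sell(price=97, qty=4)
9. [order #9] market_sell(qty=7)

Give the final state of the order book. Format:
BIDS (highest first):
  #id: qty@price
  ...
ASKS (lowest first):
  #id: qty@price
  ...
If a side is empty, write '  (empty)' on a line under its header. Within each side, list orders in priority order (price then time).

Answer: BIDS (highest first):
  (empty)
ASKS (lowest first):
  #1: 2@103

Derivation:
After op 1 [order #1] limit_sell(price=103, qty=2): fills=none; bids=[-] asks=[#1:2@103]
After op 2 [order #2] limit_sell(price=99, qty=2): fills=none; bids=[-] asks=[#2:2@99 #1:2@103]
After op 3 [order #3] limit_sell(price=97, qty=2): fills=none; bids=[-] asks=[#3:2@97 #2:2@99 #1:2@103]
After op 4 [order #4] limit_buy(price=96, qty=3): fills=none; bids=[#4:3@96] asks=[#3:2@97 #2:2@99 #1:2@103]
After op 5 [order #5] market_buy(qty=1): fills=#5x#3:1@97; bids=[#4:3@96] asks=[#3:1@97 #2:2@99 #1:2@103]
After op 6 [order #6] limit_buy(price=100, qty=10): fills=#6x#3:1@97 #6x#2:2@99; bids=[#6:7@100 #4:3@96] asks=[#1:2@103]
After op 7 [order #7] limit_sell(price=98, qty=1): fills=#6x#7:1@100; bids=[#6:6@100 #4:3@96] asks=[#1:2@103]
After op 8 [order #8] limit_sell(price=97, qty=4): fills=#6x#8:4@100; bids=[#6:2@100 #4:3@96] asks=[#1:2@103]
After op 9 [order #9] market_sell(qty=7): fills=#6x#9:2@100 #4x#9:3@96; bids=[-] asks=[#1:2@103]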